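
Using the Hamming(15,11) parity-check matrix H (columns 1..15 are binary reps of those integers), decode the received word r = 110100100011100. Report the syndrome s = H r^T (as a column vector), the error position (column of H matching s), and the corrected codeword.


s = (1, 0, 1, 0)^T, error position = 10, corrected codeword c = 110100100111100

Compute s = H r^T mod 2 one row at a time:
  s_1 = 0 + 0 + 0 + 1 + 1 + 1 + 0 + 0 = 3 ≡ 1 (mod 2).
  s_2 = 1 + 0 + 0 + 1 + 1 + 1 + 0 + 0 = 4 ≡ 0 (mod 2).
  s_3 = 1 + 0 + 0 + 1 + 0 + 1 + 0 + 0 = 3 ≡ 1 (mod 2).
  s_4 = 1 + 0 + 0 + 1 + 0 + 1 + 1 + 0 = 4 ≡ 0 (mod 2).
s = (1, 0, 1, 0)^T — this equals column 10 of H (binary 1010), so error is at position 10.
Correct: flip bit 10 of r = 110100100011100 to get c = 110100100111100.


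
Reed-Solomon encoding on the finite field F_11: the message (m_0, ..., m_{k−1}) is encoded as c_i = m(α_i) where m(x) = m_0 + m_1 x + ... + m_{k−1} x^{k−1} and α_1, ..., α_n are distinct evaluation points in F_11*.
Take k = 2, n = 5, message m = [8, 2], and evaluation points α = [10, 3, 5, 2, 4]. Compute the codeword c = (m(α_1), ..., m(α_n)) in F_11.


c = [6, 3, 7, 1, 5]

Message polynomial: m(x) = 8 + 2·x (mod 11).
For each evaluation point α_i, compute m(α_i) mod 11:
  α_1 = 10: Horner steps 2 → 6, so m(10) = 6.
  α_2 = 3: Horner steps 2 → 3, so m(3) = 3.
  α_3 = 5: Horner steps 2 → 7, so m(5) = 7.
  α_4 = 2: Horner steps 2 → 1, so m(2) = 1.
  α_5 = 4: Horner steps 2 → 5, so m(4) = 5.
Codeword c = [6, 3, 7, 1, 5] ∈ F_11^5.


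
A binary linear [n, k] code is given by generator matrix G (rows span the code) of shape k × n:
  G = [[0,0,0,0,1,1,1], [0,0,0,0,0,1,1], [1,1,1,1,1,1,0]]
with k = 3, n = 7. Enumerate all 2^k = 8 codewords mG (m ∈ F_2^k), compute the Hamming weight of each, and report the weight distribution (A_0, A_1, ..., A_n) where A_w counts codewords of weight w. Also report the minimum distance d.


Weight distribution: A_0 = 1, A_1 = 1, A_2 = 1, A_3 = 1, A_5 = 2, A_6 = 2. Minimum distance d = 1.

Enumerate all 2^3 = 8 messages m ∈ F_2^3.
For each, compute codeword c = mG in F_2^7, then tally its weight.
  m = 000 → c = 0000000, weight = 0.
  m = 100 → c = 0000111, weight = 3.
  m = 010 → c = 0000011, weight = 2.
  m = 110 → c = 0000100, weight = 1.
  m = 001 → c = 1111110, weight = 6.
  m = 101 → c = 1111001, weight = 5.
  m = 011 → c = 1111101, weight = 6.
  m = 111 → c = 1111010, weight = 5.
Tally weights:
  weight 0: 1 codewords.
  weight 1: 1 codewords.
  weight 2: 1 codewords.
  weight 3: 1 codewords.
  weight 5: 2 codewords.
  weight 6: 2 codewords.
Minimum distance d = smallest w > 0 with A_w > 0 = 1.
Sanity: Σ A_w = 8 = 2^3 = 8 ✓.


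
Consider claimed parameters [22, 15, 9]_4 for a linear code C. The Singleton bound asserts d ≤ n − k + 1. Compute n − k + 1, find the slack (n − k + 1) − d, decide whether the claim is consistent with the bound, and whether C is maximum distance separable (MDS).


Singleton RHS = n − k + 1 = 8, slack = -1, bound violated (no such code; not MDS).

Singleton bound: d ≤ n − k + 1.
Here n = 22, k = 15, so n − k + 1 = 8.
Given d = 9, check d ≤ 8: NO.
Slack = (n − k + 1) − d = -1.
The slack is negative: d = 9 exceeds n − k + 1 = 8 by 1, so the Singleton bound is violated and no linear [22, 15, 9]_4 code can exist. In particular it is not MDS (MDS requires d = n − k + 1 exactly).
Description: the claimed parameters are [22, 15, 9]_4; such a code would be impossible (violates the Singleton bound).


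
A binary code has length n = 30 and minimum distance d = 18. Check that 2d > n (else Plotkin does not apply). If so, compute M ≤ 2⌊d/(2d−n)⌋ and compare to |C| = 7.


Plotkin bound M ≤ 6; given |C| = 7 > bound (violated).

Check applicability: 2d = 36, n = 30.
2d − n = 6 > 0, so Plotkin applies.
Compute d/(2d−n) = 18/6 ≈ 3.0000.
⌊d/(2d−n)⌋ = 3.
Plotkin bound: M ≤ 2·3 = 6.
Given |C| = 7, check: VIOLATED.
This |C| is above the Plotkin bound, so no binary code with n = 30, d = 18 and 7 codewords exists.


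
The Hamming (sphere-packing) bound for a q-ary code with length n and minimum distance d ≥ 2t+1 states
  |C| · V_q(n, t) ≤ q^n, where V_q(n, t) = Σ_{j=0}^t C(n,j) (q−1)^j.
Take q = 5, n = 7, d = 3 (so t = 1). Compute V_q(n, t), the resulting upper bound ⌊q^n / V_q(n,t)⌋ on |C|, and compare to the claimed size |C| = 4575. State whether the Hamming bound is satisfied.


V_q(n, t) = 29, q^n = 78125, Hamming bound = 2693, |C| = 4575 > bound (violated).

Step 1: Compute V_q(n, t) = Σ_{j=0}^1 C(n, j) (q−1)^j.
  j = 0: C(7,0)·(4)^0 = 1·1 = 1.
  j = 1: C(7,1)·(4)^1 = 7·4 = 28.
  V_q(n, t) = 1 + 28 = 29.
Step 2: q^n = 5^7 = 78125.
Step 3: Hamming bound ⌊q^n / V_q(n,t)⌋ = ⌊78125/29⌋ = 2693.
Step 4: Compare |C| = 4575 to 2693: violated.
The claimed |C| lies above the Hamming bound, so no 5-ary code of length 7 with d ≥ 3 can have 4575 codewords.


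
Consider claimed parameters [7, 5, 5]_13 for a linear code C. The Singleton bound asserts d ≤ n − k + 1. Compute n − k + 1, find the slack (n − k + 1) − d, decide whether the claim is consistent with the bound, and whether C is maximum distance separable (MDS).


Singleton RHS = n − k + 1 = 3, slack = -2, bound violated (no such code; not MDS).

Singleton bound: d ≤ n − k + 1.
Here n = 7, k = 5, so n − k + 1 = 3.
Given d = 5, check d ≤ 3: NO.
Slack = (n − k + 1) − d = -2.
The slack is negative: d = 5 exceeds n − k + 1 = 3 by 2, so the Singleton bound is violated and no linear [7, 5, 5]_13 code can exist. In particular it is not MDS (MDS requires d = n − k + 1 exactly).
Description: the claimed parameters are [7, 5, 5]_13; such a code would be impossible (violates the Singleton bound).


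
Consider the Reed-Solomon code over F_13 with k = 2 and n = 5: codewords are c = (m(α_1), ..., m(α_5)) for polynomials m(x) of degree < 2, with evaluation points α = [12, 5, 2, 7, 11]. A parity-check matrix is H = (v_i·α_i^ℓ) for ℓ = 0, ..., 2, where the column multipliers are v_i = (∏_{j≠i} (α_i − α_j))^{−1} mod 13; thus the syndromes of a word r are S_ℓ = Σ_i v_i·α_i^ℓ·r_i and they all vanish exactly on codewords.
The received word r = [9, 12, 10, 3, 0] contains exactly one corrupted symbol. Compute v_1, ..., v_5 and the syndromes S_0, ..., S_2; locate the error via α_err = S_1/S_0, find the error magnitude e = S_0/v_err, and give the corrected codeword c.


S = (5, 12, 8), error at position 2, error magnitude e = 1, c = [9, 11, 10, 3, 0].

Step 1: column multipliers v_i = (∏_{j≠i}(α_i − α_j))^{−1} mod 13.
  i = 1 (α = 12): (12−5)(12−2)(12−7)(12−11) = 7·10·5·1 = 350 ≡ 12, so v_1 = 12^{−1} = 12 (mod 13).
  i = 2 (α = 5): (5−12)(5−2)(5−7)(5−11) = (−7)·3·(−2)·(−6) = −252 ≡ 8, so v_2 = 8^{−1} = 5 (mod 13).
  i = 3 (α = 2): (2−12)(2−5)(2−7)(2−11) = (−10)·(−3)·(−5)·(−9) = 1350 ≡ 11, so v_3 = 11^{−1} = 6 (mod 13).
  i = 4 (α = 7): (7−12)(7−5)(7−2)(7−11) = (−5)·2·5·(−4) = 200 ≡ 5, so v_4 = 5^{−1} = 8 (mod 13).
  i = 5 (α = 11): (11−12)(11−5)(11−2)(11−7) = (−1)·6·9·4 = −216 ≡ 5, so v_5 = 5^{−1} = 8 (mod 13).
  v = [12, 5, 6, 8, 8].
Step 2: syndromes of r = [9, 12, 10, 3, 0] (all sums mod 13).
  S_0 = Σ v_i r_i = 12·9 + 5·12 + 6·10 + 8·3 + 8·0 = 252 ≡ 5.
  S_1 = Σ v_i α_i r_i = 12·12·9 + 5·5·12 + 6·2·10 + 8·7·3 + 8·11·0 = 1884 ≡ 12.
  α_i^2 mod 13 = [1, 12, 4, 10, 4].
  S_2 = Σ v_i α_i^2 r_i = 12·1·9 + 5·12·12 + 6·4·10 + 8·10·3 + 8·4·0 = 1308 ≡ 8.
  S = (5, 12, 8) ≠ 0, so r is not a codeword (an error is present).
Step 3: locate the error. For a single error e at position i, S_ℓ = v_i·e·α_i^ℓ, so α_err = S_1/S_0.
  S_0^{−1} = 5^{−1} = 8 (mod 13), so α_err = 12·8 = 96 ≡ 5 = α_2. Error position i = 2.
  Consistency check: S_2/S_1 = 8·12 = 96 ≡ 5 = α_err ✓ (single-error assumption holds).
Step 4: error magnitude e = S_0/v_2 = S_0·∏_{j≠2}(α_2 − α_j) = 5·8 = 40 ≡ 1 (mod 13).
Step 5: correct position 2: c_2 = r_2 − e = 12 − 1 ≡ 11 (mod 13). Hence c = [9, 11, 10, 3, 0].
  Check: interpolating c through the α_i gives m(x) = 5 + 9·x (degree < 2) with m(α_i) = c_i for every i, so c is indeed a codeword.


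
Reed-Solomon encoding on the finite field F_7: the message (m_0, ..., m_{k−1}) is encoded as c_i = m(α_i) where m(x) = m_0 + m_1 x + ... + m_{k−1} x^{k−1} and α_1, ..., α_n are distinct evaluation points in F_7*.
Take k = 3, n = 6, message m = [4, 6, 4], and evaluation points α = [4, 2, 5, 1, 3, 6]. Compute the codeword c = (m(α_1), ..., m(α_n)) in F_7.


c = [1, 4, 1, 0, 2, 2]

Message polynomial: m(x) = 4 + 6·x + 4·x^2 (mod 7).
For each evaluation point α_i, compute m(α_i) mod 7:
  α_1 = 4: Horner steps 4 → 1 → 1, so m(4) = 1.
  α_2 = 2: Horner steps 4 → 0 → 4, so m(2) = 4.
  α_3 = 5: Horner steps 4 → 5 → 1, so m(5) = 1.
  α_4 = 1: Horner steps 4 → 3 → 0, so m(1) = 0.
  α_5 = 3: Horner steps 4 → 4 → 2, so m(3) = 2.
  α_6 = 6: Horner steps 4 → 2 → 2, so m(6) = 2.
Codeword c = [1, 4, 1, 0, 2, 2] ∈ F_7^6.


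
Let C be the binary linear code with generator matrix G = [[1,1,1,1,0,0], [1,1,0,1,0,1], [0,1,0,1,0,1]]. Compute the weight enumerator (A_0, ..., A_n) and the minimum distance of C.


Weight distribution: A_0 = 1, A_1 = 1, A_2 = 1, A_3 = 3, A_4 = 2. Minimum distance d = 1.

Enumerate all 2^3 = 8 messages m ∈ F_2^3.
For each, compute codeword c = mG in F_2^6, then tally its weight.
  m = 000 → c = 000000, weight = 0.
  m = 100 → c = 111100, weight = 4.
  m = 010 → c = 110101, weight = 4.
  m = 110 → c = 001001, weight = 2.
  m = 001 → c = 010101, weight = 3.
  m = 101 → c = 101001, weight = 3.
  m = 011 → c = 100000, weight = 1.
  m = 111 → c = 011100, weight = 3.
Tally weights:
  weight 0: 1 codewords.
  weight 1: 1 codewords.
  weight 2: 1 codewords.
  weight 3: 3 codewords.
  weight 4: 2 codewords.
Minimum distance d = smallest w > 0 with A_w > 0 = 1.
Sanity: Σ A_w = 8 = 2^3 = 8 ✓.


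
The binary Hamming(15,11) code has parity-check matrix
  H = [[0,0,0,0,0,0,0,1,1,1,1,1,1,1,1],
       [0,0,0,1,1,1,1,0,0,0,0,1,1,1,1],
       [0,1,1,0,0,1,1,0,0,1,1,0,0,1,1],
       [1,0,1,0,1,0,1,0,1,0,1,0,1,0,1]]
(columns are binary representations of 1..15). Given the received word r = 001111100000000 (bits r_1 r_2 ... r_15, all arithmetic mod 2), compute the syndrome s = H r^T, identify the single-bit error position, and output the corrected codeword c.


s = (0, 0, 1, 1)^T, error position = 3, corrected codeword c = 000111100000000

Compute s = H r^T mod 2 one row at a time:
  s_1 = 0 + 0 + 0 + 0 + 0 + 0 + 0 + 0 = 0 ≡ 0 (mod 2).
  s_2 = 1 + 1 + 1 + 1 + 0 + 0 + 0 + 0 = 4 ≡ 0 (mod 2).
  s_3 = 0 + 1 + 1 + 1 + 0 + 0 + 0 + 0 = 3 ≡ 1 (mod 2).
  s_4 = 0 + 1 + 1 + 1 + 0 + 0 + 0 + 0 = 3 ≡ 1 (mod 2).
s = (0, 0, 1, 1)^T — this equals column 3 of H (binary 0011), so error is at position 3.
Correct: flip bit 3 of r = 001111100000000 to get c = 000111100000000.


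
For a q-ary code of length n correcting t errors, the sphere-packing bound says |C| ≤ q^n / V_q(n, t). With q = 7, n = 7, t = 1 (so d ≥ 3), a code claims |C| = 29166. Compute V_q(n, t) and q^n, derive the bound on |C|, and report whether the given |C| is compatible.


V_q(n, t) = 43, q^n = 823543, Hamming bound = 19152, |C| = 29166 > bound (violated).

Step 1: Compute V_q(n, t) = Σ_{j=0}^1 C(n, j) (q−1)^j.
  j = 0: C(7,0)·(6)^0 = 1·1 = 1.
  j = 1: C(7,1)·(6)^1 = 7·6 = 42.
  V_q(n, t) = 1 + 42 = 43.
Step 2: q^n = 7^7 = 823543.
Step 3: Hamming bound ⌊q^n / V_q(n,t)⌋ = ⌊823543/43⌋ = 19152.
Step 4: Compare |C| = 29166 to 19152: violated.
The claimed |C| lies above the Hamming bound, so no 7-ary code of length 7 with d ≥ 3 can have 29166 codewords.


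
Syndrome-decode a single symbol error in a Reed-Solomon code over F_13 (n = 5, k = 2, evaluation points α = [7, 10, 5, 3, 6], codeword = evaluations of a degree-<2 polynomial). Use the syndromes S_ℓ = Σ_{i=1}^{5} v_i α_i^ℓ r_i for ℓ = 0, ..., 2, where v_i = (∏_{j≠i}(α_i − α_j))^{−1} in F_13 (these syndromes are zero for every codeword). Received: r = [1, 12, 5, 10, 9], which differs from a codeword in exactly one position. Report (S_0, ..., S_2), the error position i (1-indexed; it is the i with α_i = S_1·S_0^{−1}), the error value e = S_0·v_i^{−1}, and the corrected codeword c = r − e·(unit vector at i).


S = (7, 10, 5), error at position 1, error magnitude e = 1, c = [0, 12, 5, 10, 9].

Step 1: column multipliers v_i = (∏_{j≠i}(α_i − α_j))^{−1} mod 13.
  i = 1 (α = 7): (7−10)(7−5)(7−3)(7−6) = (−3)·2·4·1 = −24 ≡ 2, so v_1 = 2^{−1} = 7 (mod 13).
  i = 2 (α = 10): (10−7)(10−5)(10−3)(10−6) = 3·5·7·4 = 420 ≡ 4, so v_2 = 4^{−1} = 10 (mod 13).
  i = 3 (α = 5): (5−7)(5−10)(5−3)(5−6) = (−2)·(−5)·2·(−1) = −20 ≡ 6, so v_3 = 6^{−1} = 11 (mod 13).
  i = 4 (α = 3): (3−7)(3−10)(3−5)(3−6) = (−4)·(−7)·(−2)·(−3) = 168 ≡ 12, so v_4 = 12^{−1} = 12 (mod 13).
  i = 5 (α = 6): (6−7)(6−10)(6−5)(6−3) = (−1)·(−4)·1·3 = 12 ≡ 12, so v_5 = 12^{−1} = 12 (mod 13).
  v = [7, 10, 11, 12, 12].
Step 2: syndromes of r = [1, 12, 5, 10, 9] (all sums mod 13).
  S_0 = Σ v_i r_i = 7·1 + 10·12 + 11·5 + 12·10 + 12·9 = 410 ≡ 7.
  S_1 = Σ v_i α_i r_i = 7·7·1 + 10·10·12 + 11·5·5 + 12·3·10 + 12·6·9 = 2532 ≡ 10.
  α_i^2 mod 13 = [10, 9, 12, 9, 10].
  S_2 = Σ v_i α_i^2 r_i = 7·10·1 + 10·9·12 + 11·12·5 + 12·9·10 + 12·10·9 = 3970 ≡ 5.
  S = (7, 10, 5) ≠ 0, so r is not a codeword (an error is present).
Step 3: locate the error. For a single error e at position i, S_ℓ = v_i·e·α_i^ℓ, so α_err = S_1/S_0.
  S_0^{−1} = 7^{−1} = 2 (mod 13), so α_err = 10·2 = 20 ≡ 7 = α_1. Error position i = 1.
  Consistency check: S_2/S_1 = 5·4 = 20 ≡ 7 = α_err ✓ (single-error assumption holds).
Step 4: error magnitude e = S_0/v_1 = S_0·∏_{j≠1}(α_1 − α_j) = 7·2 = 14 ≡ 1 (mod 13).
Step 5: correct position 1: c_1 = r_1 − e = 1 − 1 ≡ 0 (mod 13). Hence c = [0, 12, 5, 10, 9].
  Check: interpolating c through the α_i gives m(x) = 11 + 4·x (degree < 2) with m(α_i) = c_i for every i, so c is indeed a codeword.


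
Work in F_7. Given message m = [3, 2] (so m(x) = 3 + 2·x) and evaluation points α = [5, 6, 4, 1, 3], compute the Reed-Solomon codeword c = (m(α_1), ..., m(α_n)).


c = [6, 1, 4, 5, 2]

Message polynomial: m(x) = 3 + 2·x (mod 7).
For each evaluation point α_i, compute m(α_i) mod 7:
  α_1 = 5: Horner steps 2 → 6, so m(5) = 6.
  α_2 = 6: Horner steps 2 → 1, so m(6) = 1.
  α_3 = 4: Horner steps 2 → 4, so m(4) = 4.
  α_4 = 1: Horner steps 2 → 5, so m(1) = 5.
  α_5 = 3: Horner steps 2 → 2, so m(3) = 2.
Codeword c = [6, 1, 4, 5, 2] ∈ F_7^5.


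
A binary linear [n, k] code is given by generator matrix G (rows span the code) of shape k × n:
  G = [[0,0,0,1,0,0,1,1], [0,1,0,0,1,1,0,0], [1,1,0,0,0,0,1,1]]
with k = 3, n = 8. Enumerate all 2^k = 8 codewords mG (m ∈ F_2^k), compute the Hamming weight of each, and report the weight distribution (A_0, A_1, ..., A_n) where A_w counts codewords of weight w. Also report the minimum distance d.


Weight distribution: A_0 = 1, A_3 = 3, A_4 = 2, A_5 = 1, A_6 = 1. Minimum distance d = 3.

Enumerate all 2^3 = 8 messages m ∈ F_2^3.
For each, compute codeword c = mG in F_2^8, then tally its weight.
  m = 000 → c = 00000000, weight = 0.
  m = 100 → c = 00010011, weight = 3.
  m = 010 → c = 01001100, weight = 3.
  m = 110 → c = 01011111, weight = 6.
  m = 001 → c = 11000011, weight = 4.
  m = 101 → c = 11010000, weight = 3.
  m = 011 → c = 10001111, weight = 5.
  m = 111 → c = 10011100, weight = 4.
Tally weights:
  weight 0: 1 codewords.
  weight 3: 3 codewords.
  weight 4: 2 codewords.
  weight 5: 1 codewords.
  weight 6: 1 codewords.
Minimum distance d = smallest w > 0 with A_w > 0 = 3.
Sanity: Σ A_w = 8 = 2^3 = 8 ✓.


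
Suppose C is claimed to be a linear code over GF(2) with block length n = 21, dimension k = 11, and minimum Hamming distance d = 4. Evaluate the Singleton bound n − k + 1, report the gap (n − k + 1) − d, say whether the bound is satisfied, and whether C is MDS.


Singleton RHS = n − k + 1 = 11, slack = 7, bound satisfied, not MDS.

Singleton bound: d ≤ n − k + 1.
Here n = 21, k = 11, so n − k + 1 = 11.
Given d = 4, check d ≤ 11: YES.
Slack = (n − k + 1) − d = 7.
The code is NOT MDS (slack = 7 > 0).
Description: the claimed parameters are [21, 11, 4]_2; such a code would be non-MDS.


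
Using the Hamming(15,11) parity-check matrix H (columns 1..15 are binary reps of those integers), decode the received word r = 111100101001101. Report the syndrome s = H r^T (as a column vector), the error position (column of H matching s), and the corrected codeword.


s = (0, 1, 0, 0)^T, error position = 4, corrected codeword c = 111000101001101

Compute s = H r^T mod 2 one row at a time:
  s_1 = 0 + 1 + 0 + 0 + 1 + 1 + 0 + 1 = 4 ≡ 0 (mod 2).
  s_2 = 1 + 0 + 0 + 1 + 1 + 1 + 0 + 1 = 5 ≡ 1 (mod 2).
  s_3 = 1 + 1 + 0 + 1 + 0 + 0 + 0 + 1 = 4 ≡ 0 (mod 2).
  s_4 = 1 + 1 + 0 + 1 + 1 + 0 + 1 + 1 = 6 ≡ 0 (mod 2).
s = (0, 1, 0, 0)^T — this equals column 4 of H (binary 0100), so error is at position 4.
Correct: flip bit 4 of r = 111100101001101 to get c = 111000101001101.


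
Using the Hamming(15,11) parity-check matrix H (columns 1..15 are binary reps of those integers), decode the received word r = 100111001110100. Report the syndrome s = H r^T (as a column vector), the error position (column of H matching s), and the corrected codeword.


s = (0, 0, 1, 1)^T, error position = 3, corrected codeword c = 101111001110100

Compute s = H r^T mod 2 one row at a time:
  s_1 = 0 + 1 + 1 + 1 + 0 + 1 + 0 + 0 = 4 ≡ 0 (mod 2).
  s_2 = 1 + 1 + 1 + 0 + 0 + 1 + 0 + 0 = 4 ≡ 0 (mod 2).
  s_3 = 0 + 0 + 1 + 0 + 1 + 1 + 0 + 0 = 3 ≡ 1 (mod 2).
  s_4 = 1 + 0 + 1 + 0 + 1 + 1 + 1 + 0 = 5 ≡ 1 (mod 2).
s = (0, 0, 1, 1)^T — this equals column 3 of H (binary 0011), so error is at position 3.
Correct: flip bit 3 of r = 100111001110100 to get c = 101111001110100.


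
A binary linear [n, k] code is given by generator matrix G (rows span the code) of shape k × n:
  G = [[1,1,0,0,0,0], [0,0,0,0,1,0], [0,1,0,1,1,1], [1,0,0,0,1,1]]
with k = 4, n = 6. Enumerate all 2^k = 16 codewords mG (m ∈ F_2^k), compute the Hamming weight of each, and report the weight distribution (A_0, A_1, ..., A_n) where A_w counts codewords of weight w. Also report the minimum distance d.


Weight distribution: A_0 = 1, A_1 = 2, A_2 = 4, A_3 = 6, A_4 = 3. Minimum distance d = 1.

Enumerate all 2^4 = 16 messages m ∈ F_2^4.
For each, compute codeword c = mG in F_2^6, then tally its weight.
  m = 0000 → c = 000000, weight = 0.
  m = 1000 → c = 110000, weight = 2.
  m = 0100 → c = 000010, weight = 1.
  m = 1100 → c = 110010, weight = 3.
  m = 0010 → c = 010111, weight = 4.
  m = 1010 → c = 100111, weight = 4.
  m = 0110 → c = 010101, weight = 3.
  m = 1110 → c = 100101, weight = 3.
  m = 0001 → c = 100011, weight = 3.
  m = 1001 → c = 010011, weight = 3.
  m = 0101 → c = 100001, weight = 2.
  m = 1101 → c = 010001, weight = 2.
  m = 0011 → c = 110100, weight = 3.
  m = 1011 → c = 000100, weight = 1.
  m = 0111 → c = 110110, weight = 4.
  m = 1111 → c = 000110, weight = 2.
Tally weights:
  weight 0: 1 codewords.
  weight 1: 2 codewords.
  weight 2: 4 codewords.
  weight 3: 6 codewords.
  weight 4: 3 codewords.
Minimum distance d = smallest w > 0 with A_w > 0 = 1.
Sanity: Σ A_w = 16 = 2^4 = 16 ✓.


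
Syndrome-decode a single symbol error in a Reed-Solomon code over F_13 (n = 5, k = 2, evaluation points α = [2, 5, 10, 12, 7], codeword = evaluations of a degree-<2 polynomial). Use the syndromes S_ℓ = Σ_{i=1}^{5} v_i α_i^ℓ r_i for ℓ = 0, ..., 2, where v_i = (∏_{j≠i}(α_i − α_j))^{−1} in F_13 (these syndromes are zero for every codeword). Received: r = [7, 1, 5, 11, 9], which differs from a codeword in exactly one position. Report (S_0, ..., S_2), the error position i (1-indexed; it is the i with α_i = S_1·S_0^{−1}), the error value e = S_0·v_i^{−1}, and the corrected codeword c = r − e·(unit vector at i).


S = (1, 5, 12), error at position 2, error magnitude e = 11, c = [7, 3, 5, 11, 9].

Step 1: column multipliers v_i = (∏_{j≠i}(α_i − α_j))^{−1} mod 13.
  i = 1 (α = 2): (2−5)(2−10)(2−12)(2−7) = (−3)·(−8)·(−10)·(−5) = 1200 ≡ 4, so v_1 = 4^{−1} = 10 (mod 13).
  i = 2 (α = 5): (5−2)(5−10)(5−12)(5−7) = 3·(−5)·(−7)·(−2) = −210 ≡ 11, so v_2 = 11^{−1} = 6 (mod 13).
  i = 3 (α = 10): (10−2)(10−5)(10−12)(10−7) = 8·5·(−2)·3 = −240 ≡ 7, so v_3 = 7^{−1} = 2 (mod 13).
  i = 4 (α = 12): (12−2)(12−5)(12−10)(12−7) = 10·7·2·5 = 700 ≡ 11, so v_4 = 11^{−1} = 6 (mod 13).
  i = 5 (α = 7): (7−2)(7−5)(7−10)(7−12) = 5·2·(−3)·(−5) = 150 ≡ 7, so v_5 = 7^{−1} = 2 (mod 13).
  v = [10, 6, 2, 6, 2].
Step 2: syndromes of r = [7, 1, 5, 11, 9] (all sums mod 13).
  S_0 = Σ v_i r_i = 10·7 + 6·1 + 2·5 + 6·11 + 2·9 = 170 ≡ 1.
  S_1 = Σ v_i α_i r_i = 10·2·7 + 6·5·1 + 2·10·5 + 6·12·11 + 2·7·9 = 1188 ≡ 5.
  α_i^2 mod 13 = [4, 12, 9, 1, 10].
  S_2 = Σ v_i α_i^2 r_i = 10·4·7 + 6·12·1 + 2·9·5 + 6·1·11 + 2·10·9 = 688 ≡ 12.
  S = (1, 5, 12) ≠ 0, so r is not a codeword (an error is present).
Step 3: locate the error. For a single error e at position i, S_ℓ = v_i·e·α_i^ℓ, so α_err = S_1/S_0.
  S_0^{−1} = 1^{−1} = 1 (mod 13), so α_err = 5·1 = 5 ≡ 5 = α_2. Error position i = 2.
  Consistency check: S_2/S_1 = 12·8 = 96 ≡ 5 = α_err ✓ (single-error assumption holds).
Step 4: error magnitude e = S_0/v_2 = S_0·∏_{j≠2}(α_2 − α_j) = 1·11 = 11 ≡ 11 (mod 13).
Step 5: correct position 2: c_2 = r_2 − e = 1 − 11 ≡ 3 (mod 13). Hence c = [7, 3, 5, 11, 9].
  Check: interpolating c through the α_i gives m(x) = 1 + 3·x (degree < 2) with m(α_i) = c_i for every i, so c is indeed a codeword.


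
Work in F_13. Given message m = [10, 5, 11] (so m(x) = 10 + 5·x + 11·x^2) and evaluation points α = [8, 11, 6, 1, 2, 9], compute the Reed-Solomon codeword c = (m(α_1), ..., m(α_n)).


c = [0, 5, 7, 0, 12, 10]

Message polynomial: m(x) = 10 + 5·x + 11·x^2 (mod 13).
For each evaluation point α_i, compute m(α_i) mod 13:
  α_1 = 8: Horner steps 11 → 2 → 0, so m(8) = 0.
  α_2 = 11: Horner steps 11 → 9 → 5, so m(11) = 5.
  α_3 = 6: Horner steps 11 → 6 → 7, so m(6) = 7.
  α_4 = 1: Horner steps 11 → 3 → 0, so m(1) = 0.
  α_5 = 2: Horner steps 11 → 1 → 12, so m(2) = 12.
  α_6 = 9: Horner steps 11 → 0 → 10, so m(9) = 10.
Codeword c = [0, 5, 7, 0, 12, 10] ∈ F_13^6.


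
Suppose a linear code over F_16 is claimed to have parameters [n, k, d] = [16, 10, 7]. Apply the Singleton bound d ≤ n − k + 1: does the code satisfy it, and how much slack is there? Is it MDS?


Singleton RHS = n − k + 1 = 7, slack = 0, bound satisfied, MDS.

Singleton bound: d ≤ n − k + 1.
Here n = 16, k = 10, so n − k + 1 = 7.
Given d = 7, check d ≤ 7: YES.
Slack = (n − k + 1) − d = 0.
The code is MDS (slack = 0).
Description: the claimed parameters are [16, 10, 7]_16; such a code would be MDS (meets Singleton bound).


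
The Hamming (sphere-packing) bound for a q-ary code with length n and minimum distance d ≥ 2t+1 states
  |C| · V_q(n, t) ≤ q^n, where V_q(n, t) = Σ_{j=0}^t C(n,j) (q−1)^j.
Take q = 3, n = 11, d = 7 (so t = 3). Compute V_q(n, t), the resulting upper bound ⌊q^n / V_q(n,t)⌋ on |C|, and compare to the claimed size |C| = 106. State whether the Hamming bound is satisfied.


V_q(n, t) = 1563, q^n = 177147, Hamming bound = 113, |C| = 106 ≤ bound (satisfied).

Step 1: Compute V_q(n, t) = Σ_{j=0}^3 C(n, j) (q−1)^j.
  j = 0: C(11,0)·(2)^0 = 1·1 = 1.
  j = 1: C(11,1)·(2)^1 = 11·2 = 22.
  j = 2: C(11,2)·(2)^2 = 55·4 = 220.
  j = 3: C(11,3)·(2)^3 = 165·8 = 1320.
  V_q(n, t) = 1 + 22 + 220 + 1320 = 1563.
Step 2: q^n = 3^11 = 177147.
Step 3: Hamming bound ⌊q^n / V_q(n,t)⌋ = ⌊177147/1563⌋ = 113.
Step 4: Compare |C| = 106 to 113: satisfied.
The claimed |C| lies below the Hamming bound.


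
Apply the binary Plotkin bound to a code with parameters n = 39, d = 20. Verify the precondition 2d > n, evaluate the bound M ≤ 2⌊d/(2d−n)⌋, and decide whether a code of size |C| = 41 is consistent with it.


Plotkin bound M ≤ 40; given |C| = 41 > bound (violated).

Check applicability: 2d = 40, n = 39.
2d − n = 1 > 0, so Plotkin applies.
Compute d/(2d−n) = 20/1 ≈ 20.0000.
⌊d/(2d−n)⌋ = 20.
Plotkin bound: M ≤ 2·20 = 40.
Given |C| = 41, check: VIOLATED.
This |C| is above the Plotkin bound, so no binary code with n = 39, d = 20 and 41 codewords exists.


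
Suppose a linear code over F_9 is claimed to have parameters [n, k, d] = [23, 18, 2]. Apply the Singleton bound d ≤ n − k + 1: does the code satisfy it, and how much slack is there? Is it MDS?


Singleton RHS = n − k + 1 = 6, slack = 4, bound satisfied, not MDS.

Singleton bound: d ≤ n − k + 1.
Here n = 23, k = 18, so n − k + 1 = 6.
Given d = 2, check d ≤ 6: YES.
Slack = (n − k + 1) − d = 4.
The code is NOT MDS (slack = 4 > 0).
Description: the claimed parameters are [23, 18, 2]_9; such a code would be non-MDS.


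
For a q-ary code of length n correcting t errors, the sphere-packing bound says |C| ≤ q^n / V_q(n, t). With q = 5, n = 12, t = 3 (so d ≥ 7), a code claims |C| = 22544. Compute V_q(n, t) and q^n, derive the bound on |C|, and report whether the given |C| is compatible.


V_q(n, t) = 15185, q^n = 244140625, Hamming bound = 16077, |C| = 22544 > bound (violated).

Step 1: Compute V_q(n, t) = Σ_{j=0}^3 C(n, j) (q−1)^j.
  j = 0: C(12,0)·(4)^0 = 1·1 = 1.
  j = 1: C(12,1)·(4)^1 = 12·4 = 48.
  j = 2: C(12,2)·(4)^2 = 66·16 = 1056.
  j = 3: C(12,3)·(4)^3 = 220·64 = 14080.
  V_q(n, t) = 1 + 48 + 1056 + 14080 = 15185.
Step 2: q^n = 5^12 = 244140625.
Step 3: Hamming bound ⌊q^n / V_q(n,t)⌋ = ⌊244140625/15185⌋ = 16077.
Step 4: Compare |C| = 22544 to 16077: violated.
The claimed |C| lies above the Hamming bound, so no 5-ary code of length 12 with d ≥ 7 can have 22544 codewords.


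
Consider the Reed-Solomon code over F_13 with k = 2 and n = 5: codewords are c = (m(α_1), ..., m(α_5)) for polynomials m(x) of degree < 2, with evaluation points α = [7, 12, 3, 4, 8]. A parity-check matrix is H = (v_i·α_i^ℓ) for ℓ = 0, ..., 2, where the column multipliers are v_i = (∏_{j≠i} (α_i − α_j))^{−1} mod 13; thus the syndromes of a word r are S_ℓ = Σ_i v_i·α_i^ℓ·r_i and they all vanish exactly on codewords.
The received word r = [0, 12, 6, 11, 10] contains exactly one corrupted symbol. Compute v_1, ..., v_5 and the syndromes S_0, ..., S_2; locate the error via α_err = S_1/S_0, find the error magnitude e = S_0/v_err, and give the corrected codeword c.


S = (4, 6, 9), error at position 5, error magnitude e = 5, c = [0, 12, 6, 11, 5].

Step 1: column multipliers v_i = (∏_{j≠i}(α_i − α_j))^{−1} mod 13.
  i = 1 (α = 7): (7−12)(7−3)(7−4)(7−8) = (−5)·4·3·(−1) = 60 ≡ 8, so v_1 = 8^{−1} = 5 (mod 13).
  i = 2 (α = 12): (12−7)(12−3)(12−4)(12−8) = 5·9·8·4 = 1440 ≡ 10, so v_2 = 10^{−1} = 4 (mod 13).
  i = 3 (α = 3): (3−7)(3−12)(3−4)(3−8) = (−4)·(−9)·(−1)·(−5) = 180 ≡ 11, so v_3 = 11^{−1} = 6 (mod 13).
  i = 4 (α = 4): (4−7)(4−12)(4−3)(4−8) = (−3)·(−8)·1·(−4) = −96 ≡ 8, so v_4 = 8^{−1} = 5 (mod 13).
  i = 5 (α = 8): (8−7)(8−12)(8−3)(8−4) = 1·(−4)·5·4 = −80 ≡ 11, so v_5 = 11^{−1} = 6 (mod 13).
  v = [5, 4, 6, 5, 6].
Step 2: syndromes of r = [0, 12, 6, 11, 10] (all sums mod 13).
  S_0 = Σ v_i r_i = 5·0 + 4·12 + 6·6 + 5·11 + 6·10 = 199 ≡ 4.
  S_1 = Σ v_i α_i r_i = 5·7·0 + 4·12·12 + 6·3·6 + 5·4·11 + 6·8·10 = 1384 ≡ 6.
  α_i^2 mod 13 = [10, 1, 9, 3, 12].
  S_2 = Σ v_i α_i^2 r_i = 5·10·0 + 4·1·12 + 6·9·6 + 5·3·11 + 6·12·10 = 1257 ≡ 9.
  S = (4, 6, 9) ≠ 0, so r is not a codeword (an error is present).
Step 3: locate the error. For a single error e at position i, S_ℓ = v_i·e·α_i^ℓ, so α_err = S_1/S_0.
  S_0^{−1} = 4^{−1} = 10 (mod 13), so α_err = 6·10 = 60 ≡ 8 = α_5. Error position i = 5.
  Consistency check: S_2/S_1 = 9·11 = 99 ≡ 8 = α_err ✓ (single-error assumption holds).
Step 4: error magnitude e = S_0/v_5 = S_0·∏_{j≠5}(α_5 − α_j) = 4·11 = 44 ≡ 5 (mod 13).
Step 5: correct position 5: c_5 = r_5 − e = 10 − 5 ≡ 5 (mod 13). Hence c = [0, 12, 6, 11, 5].
  Check: interpolating c through the α_i gives m(x) = 4 + 5·x (degree < 2) with m(α_i) = c_i for every i, so c is indeed a codeword.


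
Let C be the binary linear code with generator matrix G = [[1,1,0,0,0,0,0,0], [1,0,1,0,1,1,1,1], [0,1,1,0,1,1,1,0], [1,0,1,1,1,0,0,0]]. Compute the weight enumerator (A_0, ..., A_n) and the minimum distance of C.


Weight distribution: A_0 = 1, A_1 = 1, A_2 = 1, A_3 = 2, A_4 = 3, A_5 = 5, A_6 = 3. Minimum distance d = 1.

Enumerate all 2^4 = 16 messages m ∈ F_2^4.
For each, compute codeword c = mG in F_2^8, then tally its weight.
  m = 0000 → c = 00000000, weight = 0.
  m = 1000 → c = 11000000, weight = 2.
  m = 0100 → c = 10101111, weight = 6.
  m = 1100 → c = 01101111, weight = 6.
  m = 0010 → c = 01101110, weight = 5.
  m = 1010 → c = 10101110, weight = 5.
  m = 0110 → c = 11000001, weight = 3.
  m = 1110 → c = 00000001, weight = 1.
  m = 0001 → c = 10111000, weight = 4.
  m = 1001 → c = 01111000, weight = 4.
  m = 0101 → c = 00010111, weight = 4.
  m = 1101 → c = 11010111, weight = 6.
  m = 0011 → c = 11010110, weight = 5.
  m = 1011 → c = 00010110, weight = 3.
  m = 0111 → c = 01111001, weight = 5.
  m = 1111 → c = 10111001, weight = 5.
Tally weights:
  weight 0: 1 codewords.
  weight 1: 1 codewords.
  weight 2: 1 codewords.
  weight 3: 2 codewords.
  weight 4: 3 codewords.
  weight 5: 5 codewords.
  weight 6: 3 codewords.
Minimum distance d = smallest w > 0 with A_w > 0 = 1.
Sanity: Σ A_w = 16 = 2^4 = 16 ✓.


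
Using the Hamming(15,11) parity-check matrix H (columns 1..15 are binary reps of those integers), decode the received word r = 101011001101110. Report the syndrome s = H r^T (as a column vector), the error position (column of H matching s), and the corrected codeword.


s = (1, 1, 0, 1)^T, error position = 13, corrected codeword c = 101011001101010

Compute s = H r^T mod 2 one row at a time:
  s_1 = 0 + 1 + 1 + 0 + 1 + 1 + 1 + 0 = 5 ≡ 1 (mod 2).
  s_2 = 0 + 1 + 1 + 0 + 1 + 1 + 1 + 0 = 5 ≡ 1 (mod 2).
  s_3 = 0 + 1 + 1 + 0 + 1 + 0 + 1 + 0 = 4 ≡ 0 (mod 2).
  s_4 = 1 + 1 + 1 + 0 + 1 + 0 + 1 + 0 = 5 ≡ 1 (mod 2).
s = (1, 1, 0, 1)^T — this equals column 13 of H (binary 1101), so error is at position 13.
Correct: flip bit 13 of r = 101011001101110 to get c = 101011001101010.


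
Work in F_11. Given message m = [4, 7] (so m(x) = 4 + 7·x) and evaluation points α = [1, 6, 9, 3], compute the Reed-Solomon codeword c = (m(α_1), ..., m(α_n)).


c = [0, 2, 1, 3]

Message polynomial: m(x) = 4 + 7·x (mod 11).
For each evaluation point α_i, compute m(α_i) mod 11:
  α_1 = 1: Horner steps 7 → 0, so m(1) = 0.
  α_2 = 6: Horner steps 7 → 2, so m(6) = 2.
  α_3 = 9: Horner steps 7 → 1, so m(9) = 1.
  α_4 = 3: Horner steps 7 → 3, so m(3) = 3.
Codeword c = [0, 2, 1, 3] ∈ F_11^4.


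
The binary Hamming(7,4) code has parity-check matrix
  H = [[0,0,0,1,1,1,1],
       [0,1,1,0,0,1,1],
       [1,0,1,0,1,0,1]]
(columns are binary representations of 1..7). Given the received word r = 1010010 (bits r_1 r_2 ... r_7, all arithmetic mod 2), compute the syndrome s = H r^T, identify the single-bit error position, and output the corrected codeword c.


s = (1, 0, 0)^T, error position = 4, corrected codeword c = 1011010

Compute s = H r^T mod 2 one row at a time:
  s_1 = 0 + 0 + 1 + 0 = 1 ≡ 1 (mod 2).
  s_2 = 0 + 1 + 1 + 0 = 2 ≡ 0 (mod 2).
  s_3 = 1 + 1 + 0 + 0 = 2 ≡ 0 (mod 2).
s = (1, 0, 0)^T — this equals column 4 of H (binary 100), so error is at position 4.
Correct: flip bit 4 of r = 1010010 to get c = 1011010.


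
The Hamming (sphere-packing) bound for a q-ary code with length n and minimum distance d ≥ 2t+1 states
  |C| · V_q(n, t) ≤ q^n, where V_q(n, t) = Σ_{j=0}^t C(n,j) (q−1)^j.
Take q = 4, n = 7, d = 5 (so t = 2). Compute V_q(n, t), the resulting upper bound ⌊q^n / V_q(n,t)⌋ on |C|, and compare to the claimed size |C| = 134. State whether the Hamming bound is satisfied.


V_q(n, t) = 211, q^n = 16384, Hamming bound = 77, |C| = 134 > bound (violated).

Step 1: Compute V_q(n, t) = Σ_{j=0}^2 C(n, j) (q−1)^j.
  j = 0: C(7,0)·(3)^0 = 1·1 = 1.
  j = 1: C(7,1)·(3)^1 = 7·3 = 21.
  j = 2: C(7,2)·(3)^2 = 21·9 = 189.
  V_q(n, t) = 1 + 21 + 189 = 211.
Step 2: q^n = 4^7 = 16384.
Step 3: Hamming bound ⌊q^n / V_q(n,t)⌋ = ⌊16384/211⌋ = 77.
Step 4: Compare |C| = 134 to 77: violated.
The claimed |C| lies above the Hamming bound, so no 4-ary code of length 7 with d ≥ 5 can have 134 codewords.


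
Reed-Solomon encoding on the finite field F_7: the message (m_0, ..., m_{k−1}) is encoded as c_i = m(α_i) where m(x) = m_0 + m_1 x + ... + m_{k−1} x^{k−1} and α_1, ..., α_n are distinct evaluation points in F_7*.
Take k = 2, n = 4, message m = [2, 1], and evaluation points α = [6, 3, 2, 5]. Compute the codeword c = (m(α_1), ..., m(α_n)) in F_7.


c = [1, 5, 4, 0]

Message polynomial: m(x) = 2 + 1·x (mod 7).
For each evaluation point α_i, compute m(α_i) mod 7:
  α_1 = 6: Horner steps 1 → 1, so m(6) = 1.
  α_2 = 3: Horner steps 1 → 5, so m(3) = 5.
  α_3 = 2: Horner steps 1 → 4, so m(2) = 4.
  α_4 = 5: Horner steps 1 → 0, so m(5) = 0.
Codeword c = [1, 5, 4, 0] ∈ F_7^4.


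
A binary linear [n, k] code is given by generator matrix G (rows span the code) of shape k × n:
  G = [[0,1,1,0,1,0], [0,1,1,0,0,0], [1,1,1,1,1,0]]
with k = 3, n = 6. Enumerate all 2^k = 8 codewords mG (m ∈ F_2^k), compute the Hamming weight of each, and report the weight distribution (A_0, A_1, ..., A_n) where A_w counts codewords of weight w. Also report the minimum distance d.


Weight distribution: A_0 = 1, A_1 = 1, A_2 = 2, A_3 = 2, A_4 = 1, A_5 = 1. Minimum distance d = 1.

Enumerate all 2^3 = 8 messages m ∈ F_2^3.
For each, compute codeword c = mG in F_2^6, then tally its weight.
  m = 000 → c = 000000, weight = 0.
  m = 100 → c = 011010, weight = 3.
  m = 010 → c = 011000, weight = 2.
  m = 110 → c = 000010, weight = 1.
  m = 001 → c = 111110, weight = 5.
  m = 101 → c = 100100, weight = 2.
  m = 011 → c = 100110, weight = 3.
  m = 111 → c = 111100, weight = 4.
Tally weights:
  weight 0: 1 codewords.
  weight 1: 1 codewords.
  weight 2: 2 codewords.
  weight 3: 2 codewords.
  weight 4: 1 codewords.
  weight 5: 1 codewords.
Minimum distance d = smallest w > 0 with A_w > 0 = 1.
Sanity: Σ A_w = 8 = 2^3 = 8 ✓.


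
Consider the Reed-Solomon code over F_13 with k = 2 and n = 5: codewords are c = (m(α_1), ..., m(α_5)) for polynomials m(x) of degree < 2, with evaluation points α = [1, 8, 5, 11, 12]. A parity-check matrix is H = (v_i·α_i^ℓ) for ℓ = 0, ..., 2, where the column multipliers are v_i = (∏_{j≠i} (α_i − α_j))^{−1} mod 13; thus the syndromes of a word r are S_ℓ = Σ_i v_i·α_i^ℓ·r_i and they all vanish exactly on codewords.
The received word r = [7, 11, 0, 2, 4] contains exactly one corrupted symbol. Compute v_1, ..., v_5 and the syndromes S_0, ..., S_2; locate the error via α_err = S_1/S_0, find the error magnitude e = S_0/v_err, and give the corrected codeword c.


S = (3, 7, 12), error at position 4, error magnitude e = 6, c = [7, 11, 0, 9, 4].

Step 1: column multipliers v_i = (∏_{j≠i}(α_i − α_j))^{−1} mod 13.
  i = 1 (α = 1): (1−8)(1−5)(1−11)(1−12) = (−7)·(−4)·(−10)·(−11) = 3080 ≡ 12, so v_1 = 12^{−1} = 12 (mod 13).
  i = 2 (α = 8): (8−1)(8−5)(8−11)(8−12) = 7·3·(−3)·(−4) = 252 ≡ 5, so v_2 = 5^{−1} = 8 (mod 13).
  i = 3 (α = 5): (5−1)(5−8)(5−11)(5−12) = 4·(−3)·(−6)·(−7) = −504 ≡ 3, so v_3 = 3^{−1} = 9 (mod 13).
  i = 4 (α = 11): (11−1)(11−8)(11−5)(11−12) = 10·3·6·(−1) = −180 ≡ 2, so v_4 = 2^{−1} = 7 (mod 13).
  i = 5 (α = 12): (12−1)(12−8)(12−5)(12−11) = 11·4·7·1 = 308 ≡ 9, so v_5 = 9^{−1} = 3 (mod 13).
  v = [12, 8, 9, 7, 3].
Step 2: syndromes of r = [7, 11, 0, 2, 4] (all sums mod 13).
  S_0 = Σ v_i r_i = 12·7 + 8·11 + 9·0 + 7·2 + 3·4 = 198 ≡ 3.
  S_1 = Σ v_i α_i r_i = 12·1·7 + 8·8·11 + 9·5·0 + 7·11·2 + 3·12·4 = 1086 ≡ 7.
  α_i^2 mod 13 = [1, 12, 12, 4, 1].
  S_2 = Σ v_i α_i^2 r_i = 12·1·7 + 8·12·11 + 9·12·0 + 7·4·2 + 3·1·4 = 1208 ≡ 12.
  S = (3, 7, 12) ≠ 0, so r is not a codeword (an error is present).
Step 3: locate the error. For a single error e at position i, S_ℓ = v_i·e·α_i^ℓ, so α_err = S_1/S_0.
  S_0^{−1} = 3^{−1} = 9 (mod 13), so α_err = 7·9 = 63 ≡ 11 = α_4. Error position i = 4.
  Consistency check: S_2/S_1 = 12·2 = 24 ≡ 11 = α_err ✓ (single-error assumption holds).
Step 4: error magnitude e = S_0/v_4 = S_0·∏_{j≠4}(α_4 − α_j) = 3·2 = 6 ≡ 6 (mod 13).
Step 5: correct position 4: c_4 = r_4 − e = 2 − 6 ≡ 9 (mod 13). Hence c = [7, 11, 0, 9, 4].
  Check: interpolating c through the α_i gives m(x) = 12 + 8·x (degree < 2) with m(α_i) = c_i for every i, so c is indeed a codeword.


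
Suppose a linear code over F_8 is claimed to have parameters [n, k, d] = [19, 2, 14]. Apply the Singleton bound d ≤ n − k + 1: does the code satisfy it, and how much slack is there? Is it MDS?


Singleton RHS = n − k + 1 = 18, slack = 4, bound satisfied, not MDS.

Singleton bound: d ≤ n − k + 1.
Here n = 19, k = 2, so n − k + 1 = 18.
Given d = 14, check d ≤ 18: YES.
Slack = (n − k + 1) − d = 4.
The code is NOT MDS (slack = 4 > 0).
Description: the claimed parameters are [19, 2, 14]_8; such a code would be non-MDS.


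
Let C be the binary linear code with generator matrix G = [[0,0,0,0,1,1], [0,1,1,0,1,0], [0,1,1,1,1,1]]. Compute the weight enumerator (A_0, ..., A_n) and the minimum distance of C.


Weight distribution: A_0 = 1, A_2 = 3, A_3 = 3, A_5 = 1. Minimum distance d = 2.

Enumerate all 2^3 = 8 messages m ∈ F_2^3.
For each, compute codeword c = mG in F_2^6, then tally its weight.
  m = 000 → c = 000000, weight = 0.
  m = 100 → c = 000011, weight = 2.
  m = 010 → c = 011010, weight = 3.
  m = 110 → c = 011001, weight = 3.
  m = 001 → c = 011111, weight = 5.
  m = 101 → c = 011100, weight = 3.
  m = 011 → c = 000101, weight = 2.
  m = 111 → c = 000110, weight = 2.
Tally weights:
  weight 0: 1 codewords.
  weight 2: 3 codewords.
  weight 3: 3 codewords.
  weight 5: 1 codewords.
Minimum distance d = smallest w > 0 with A_w > 0 = 2.
Sanity: Σ A_w = 8 = 2^3 = 8 ✓.


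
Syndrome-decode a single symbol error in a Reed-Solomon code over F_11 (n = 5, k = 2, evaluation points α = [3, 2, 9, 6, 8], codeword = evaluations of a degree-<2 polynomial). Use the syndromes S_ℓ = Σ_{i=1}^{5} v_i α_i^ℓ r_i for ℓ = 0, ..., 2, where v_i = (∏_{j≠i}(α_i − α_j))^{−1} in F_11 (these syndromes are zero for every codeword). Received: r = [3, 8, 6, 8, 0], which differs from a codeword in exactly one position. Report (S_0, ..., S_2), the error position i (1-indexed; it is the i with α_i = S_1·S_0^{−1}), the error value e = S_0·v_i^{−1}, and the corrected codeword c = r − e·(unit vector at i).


S = (7, 9, 10), error at position 4, error magnitude e = 9, c = [3, 8, 6, 10, 0].

Step 1: column multipliers v_i = (∏_{j≠i}(α_i − α_j))^{−1} mod 11.
  i = 1 (α = 3): (3−2)(3−9)(3−6)(3−8) = 1·(−6)·(−3)·(−5) = −90 ≡ 9, so v_1 = 9^{−1} = 5 (mod 11).
  i = 2 (α = 2): (2−3)(2−9)(2−6)(2−8) = (−1)·(−7)·(−4)·(−6) = 168 ≡ 3, so v_2 = 3^{−1} = 4 (mod 11).
  i = 3 (α = 9): (9−3)(9−2)(9−6)(9−8) = 6·7·3·1 = 126 ≡ 5, so v_3 = 5^{−1} = 9 (mod 11).
  i = 4 (α = 6): (6−3)(6−2)(6−9)(6−8) = 3·4·(−3)·(−2) = 72 ≡ 6, so v_4 = 6^{−1} = 2 (mod 11).
  i = 5 (α = 8): (8−3)(8−2)(8−9)(8−6) = 5·6·(−1)·2 = −60 ≡ 6, so v_5 = 6^{−1} = 2 (mod 11).
  v = [5, 4, 9, 2, 2].
Step 2: syndromes of r = [3, 8, 6, 8, 0] (all sums mod 11).
  S_0 = Σ v_i r_i = 5·3 + 4·8 + 9·6 + 2·8 + 2·0 = 117 ≡ 7.
  S_1 = Σ v_i α_i r_i = 5·3·3 + 4·2·8 + 9·9·6 + 2·6·8 + 2·8·0 = 691 ≡ 9.
  α_i^2 mod 11 = [9, 4, 4, 3, 9].
  S_2 = Σ v_i α_i^2 r_i = 5·9·3 + 4·4·8 + 9·4·6 + 2·3·8 + 2·9·0 = 527 ≡ 10.
  S = (7, 9, 10) ≠ 0, so r is not a codeword (an error is present).
Step 3: locate the error. For a single error e at position i, S_ℓ = v_i·e·α_i^ℓ, so α_err = S_1/S_0.
  S_0^{−1} = 7^{−1} = 8 (mod 11), so α_err = 9·8 = 72 ≡ 6 = α_4. Error position i = 4.
  Consistency check: S_2/S_1 = 10·5 = 50 ≡ 6 = α_err ✓ (single-error assumption holds).
Step 4: error magnitude e = S_0/v_4 = S_0·∏_{j≠4}(α_4 − α_j) = 7·6 = 42 ≡ 9 (mod 11).
Step 5: correct position 4: c_4 = r_4 − e = 8 − 9 ≡ 10 (mod 11). Hence c = [3, 8, 6, 10, 0].
  Check: interpolating c through the α_i gives m(x) = 7 + 6·x (degree < 2) with m(α_i) = c_i for every i, so c is indeed a codeword.
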